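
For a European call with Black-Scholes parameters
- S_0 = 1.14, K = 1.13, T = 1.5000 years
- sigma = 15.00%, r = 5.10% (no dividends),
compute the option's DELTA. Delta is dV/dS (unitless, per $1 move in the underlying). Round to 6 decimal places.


d1 = 0.5562281150; d2 = 0.3725163843
phi(d1) = 0.3417644947; exp(-qT) = 1.0000000000; exp(-rT) = 0.9263529143
N(d1) = 0.7109725392
Delta = exp(-qT) * N(d1) = 1.0000000000 * 0.7109725392 = 0.710973

Answer: Delta = 0.710973


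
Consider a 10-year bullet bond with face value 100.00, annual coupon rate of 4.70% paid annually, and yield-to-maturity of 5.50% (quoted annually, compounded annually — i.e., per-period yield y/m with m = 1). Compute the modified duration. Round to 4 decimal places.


Answer: Modified duration = 7.7135

Derivation:
Coupon per period c = face * coupon_rate / m = 4.700000
Periods per year m = 1; per-period yield y/m = 0.055000
Number of cashflows N = 10
Cashflows (t years, CF_t, discount factor 1/(1+y/m)^(m*t), PV):
  t = 1.0000: CF_t = 4.700000, DF = 0.947867, PV = 4.454976
  t = 2.0000: CF_t = 4.700000, DF = 0.898452, PV = 4.222726
  t = 3.0000: CF_t = 4.700000, DF = 0.851614, PV = 4.002584
  t = 4.0000: CF_t = 4.700000, DF = 0.807217, PV = 3.793919
  t = 5.0000: CF_t = 4.700000, DF = 0.765134, PV = 3.596131
  t = 6.0000: CF_t = 4.700000, DF = 0.725246, PV = 3.408655
  t = 7.0000: CF_t = 4.700000, DF = 0.687437, PV = 3.230953
  t = 8.0000: CF_t = 4.700000, DF = 0.651599, PV = 3.062515
  t = 9.0000: CF_t = 4.700000, DF = 0.617629, PV = 2.902858
  t = 10.0000: CF_t = 104.700000, DF = 0.585431, PV = 61.294582
Price P = sum_t PV_t = 93.969899
First compute Macaulay numerator sum_t t * PV_t:
  t * PV_t at t = 1.0000: 4.454976
  t * PV_t at t = 2.0000: 8.445453
  t * PV_t at t = 3.0000: 12.007753
  t * PV_t at t = 4.0000: 15.175675
  t * PV_t at t = 5.0000: 17.980657
  t * PV_t at t = 6.0000: 20.451932
  t * PV_t at t = 7.0000: 22.616671
  t * PV_t at t = 8.0000: 24.500118
  t * PV_t at t = 9.0000: 26.125718
  t * PV_t at t = 10.0000: 612.945817
Macaulay duration D = 764.704769 / 93.969899 = 8.137763
Modified duration = D / (1 + y/m) = 8.137763 / (1 + 0.055000) = 7.713519


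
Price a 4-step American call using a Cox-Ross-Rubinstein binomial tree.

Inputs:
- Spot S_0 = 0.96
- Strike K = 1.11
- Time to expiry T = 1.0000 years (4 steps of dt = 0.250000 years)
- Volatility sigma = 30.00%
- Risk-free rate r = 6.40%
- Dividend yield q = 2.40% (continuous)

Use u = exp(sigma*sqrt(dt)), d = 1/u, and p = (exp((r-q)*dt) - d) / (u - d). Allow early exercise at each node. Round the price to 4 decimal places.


dt = T/N = 0.250000
u = exp(sigma*sqrt(dt)) = 1.161834; d = 1/u = 0.860708
p = (exp((r-q)*dt) - d) / (u - d) = 0.495945
Discount per step: exp(-r*dt) = 0.984127
Stock lattice S(k, i) with i counting down-moves:
  k=0: S(0,0) = 0.9600
  k=1: S(1,0) = 1.1154; S(1,1) = 0.8263
  k=2: S(2,0) = 1.2959; S(2,1) = 0.9600; S(2,2) = 0.7112
  k=3: S(3,0) = 1.5056; S(3,1) = 1.1154; S(3,2) = 0.8263; S(3,3) = 0.6121
  k=4: S(4,0) = 1.7492; S(4,1) = 1.2959; S(4,2) = 0.9600; S(4,3) = 0.7112; S(4,4) = 0.5269
Terminal payoffs V(N, i) = max(S_T - K, 0):
  V(4,0) = 0.639234; V(4,1) = 0.185864; V(4,2) = 0.000000; V(4,3) = 0.000000; V(4,4) = 0.000000
Backward induction: V(k, i) = exp(-r*dt) * [p * V(k+1, i) + (1-p) * V(k+1, i+1)]; then take max(V_cont, immediate exercise) for American.
  V(3,0) = exp(-r*dt) * [p*0.639234 + (1-p)*0.185864] = 0.404192; exercise = 0.395580; V(3,0) = max -> 0.404192
  V(3,1) = exp(-r*dt) * [p*0.185864 + (1-p)*0.000000] = 0.090716; exercise = 0.005361; V(3,1) = max -> 0.090716
  V(3,2) = exp(-r*dt) * [p*0.000000 + (1-p)*0.000000] = 0.000000; exercise = 0.000000; V(3,2) = max -> 0.000000
  V(3,3) = exp(-r*dt) * [p*0.000000 + (1-p)*0.000000] = 0.000000; exercise = 0.000000; V(3,3) = max -> 0.000000
  V(2,0) = exp(-r*dt) * [p*0.404192 + (1-p)*0.090716] = 0.242275; exercise = 0.185864; V(2,0) = max -> 0.242275
  V(2,1) = exp(-r*dt) * [p*0.090716 + (1-p)*0.000000] = 0.044276; exercise = 0.000000; V(2,1) = max -> 0.044276
  V(2,2) = exp(-r*dt) * [p*0.000000 + (1-p)*0.000000] = 0.000000; exercise = 0.000000; V(2,2) = max -> 0.000000
  V(1,0) = exp(-r*dt) * [p*0.242275 + (1-p)*0.044276] = 0.140211; exercise = 0.005361; V(1,0) = max -> 0.140211
  V(1,1) = exp(-r*dt) * [p*0.044276 + (1-p)*0.000000] = 0.021610; exercise = 0.000000; V(1,1) = max -> 0.021610
  V(0,0) = exp(-r*dt) * [p*0.140211 + (1-p)*0.021610] = 0.079153; exercise = 0.000000; V(0,0) = max -> 0.079153

Answer: Price = V(0,0) = 0.0792


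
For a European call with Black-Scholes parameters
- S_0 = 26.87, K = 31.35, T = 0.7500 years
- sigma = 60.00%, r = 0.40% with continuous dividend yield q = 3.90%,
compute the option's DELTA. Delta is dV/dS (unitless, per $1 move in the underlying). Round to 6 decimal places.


d1 = -0.0874759644; d2 = -0.6070912067
phi(d1) = 0.3974188346; exp(-qT) = 0.9711736407; exp(-rT) = 0.9970044955
N(d1) = 0.4651465949
Delta = exp(-qT) * N(d1) = 0.9711736407 * 0.4651465949 = 0.451738

Answer: Delta = 0.451738


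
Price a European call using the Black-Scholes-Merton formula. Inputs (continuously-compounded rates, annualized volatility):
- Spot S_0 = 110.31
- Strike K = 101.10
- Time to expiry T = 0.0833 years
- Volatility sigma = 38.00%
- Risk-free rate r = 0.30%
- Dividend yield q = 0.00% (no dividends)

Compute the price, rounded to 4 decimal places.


d1 = (ln(S/K) + (r - q + 0.5*sigma^2) * T) / (sigma * sqrt(T)) = 0.85205334
d2 = d1 - sigma * sqrt(T) = 0.74237873
exp(-rT) = 0.99975013; exp(-qT) = 1.00000000
C = S_0 * exp(-qT) * N(d1) - K * exp(-rT) * N(d2)
N(d1) = 0.80290776; N(d2) = 0.77107105
C = 110.3100 * 1.00000000 * 0.80290776 - 101.1000 * 0.99975013 * 0.77107105 = 10.6330

Answer: Price = 10.6330


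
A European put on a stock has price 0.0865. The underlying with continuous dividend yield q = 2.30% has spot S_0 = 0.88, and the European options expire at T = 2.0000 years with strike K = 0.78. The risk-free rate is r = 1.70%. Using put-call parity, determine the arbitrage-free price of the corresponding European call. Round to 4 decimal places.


Put-call parity: C - P = S_0 * exp(-qT) - K * exp(-rT).
S_0 * exp(-qT) = 0.8800 * 0.95504196 = 0.84043693
K * exp(-rT) = 0.7800 * 0.96657150 = 0.75392577
C = P + S*exp(-qT) - K*exp(-rT)
C = 0.0865 + 0.84043693 - 0.75392577 = 0.1730

Answer: Call price = 0.1730


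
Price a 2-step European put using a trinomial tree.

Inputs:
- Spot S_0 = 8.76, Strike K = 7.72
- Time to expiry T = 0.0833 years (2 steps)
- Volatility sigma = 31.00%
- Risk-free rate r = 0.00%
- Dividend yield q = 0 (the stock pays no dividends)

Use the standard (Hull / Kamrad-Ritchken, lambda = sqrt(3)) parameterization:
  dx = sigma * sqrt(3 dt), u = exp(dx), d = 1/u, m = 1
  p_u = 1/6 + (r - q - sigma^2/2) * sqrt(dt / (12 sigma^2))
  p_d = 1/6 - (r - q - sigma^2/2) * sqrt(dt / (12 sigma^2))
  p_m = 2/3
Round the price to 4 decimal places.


dt = T/N = 0.041650; dx = sigma*sqrt(3*dt) = 0.109580
u = exp(dx) = 1.115809; d = 1/u = 0.896211
p_u = 0.157535, p_m = 0.666667, p_d = 0.175798
Discount per step: exp(-r*dt) = 1.000000
Stock lattice S(k, j) with j the centered position index:
  k=0: S(0,+0) = 8.7600
  k=1: S(1,-1) = 7.8508; S(1,+0) = 8.7600; S(1,+1) = 9.7745
  k=2: S(2,-2) = 7.0360; S(2,-1) = 7.8508; S(2,+0) = 8.7600; S(2,+1) = 9.7745; S(2,+2) = 10.9065
Terminal payoffs V(N, j) = max(K - S_T, 0):
  V(2,-2) = 0.684022; V(2,-1) = 0.000000; V(2,+0) = 0.000000; V(2,+1) = 0.000000; V(2,+2) = 0.000000
Backward induction: V(k, j) = exp(-r*dt) * [p_u * V(k+1, j+1) + p_m * V(k+1, j) + p_d * V(k+1, j-1)]
  V(1,-1) = exp(-r*dt) * [p_u*0.000000 + p_m*0.000000 + p_d*0.684022] = 0.120250
  V(1,+0) = exp(-r*dt) * [p_u*0.000000 + p_m*0.000000 + p_d*0.000000] = 0.000000
  V(1,+1) = exp(-r*dt) * [p_u*0.000000 + p_m*0.000000 + p_d*0.000000] = 0.000000
  V(0,+0) = exp(-r*dt) * [p_u*0.000000 + p_m*0.000000 + p_d*0.120250] = 0.021140

Answer: Price = V(0,0) = 0.0211


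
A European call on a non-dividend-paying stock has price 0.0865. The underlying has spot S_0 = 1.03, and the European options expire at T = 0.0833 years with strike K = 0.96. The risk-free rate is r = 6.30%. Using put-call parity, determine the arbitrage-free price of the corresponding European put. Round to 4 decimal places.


Answer: Put price = 0.0115

Derivation:
Put-call parity: C - P = S_0 * exp(-qT) - K * exp(-rT).
S_0 * exp(-qT) = 1.0300 * 1.00000000 = 1.03000000
K * exp(-rT) = 0.9600 * 0.99476585 = 0.95497521
P = C - S*exp(-qT) + K*exp(-rT)
P = 0.0865 - 1.03000000 + 0.95497521 = 0.0115


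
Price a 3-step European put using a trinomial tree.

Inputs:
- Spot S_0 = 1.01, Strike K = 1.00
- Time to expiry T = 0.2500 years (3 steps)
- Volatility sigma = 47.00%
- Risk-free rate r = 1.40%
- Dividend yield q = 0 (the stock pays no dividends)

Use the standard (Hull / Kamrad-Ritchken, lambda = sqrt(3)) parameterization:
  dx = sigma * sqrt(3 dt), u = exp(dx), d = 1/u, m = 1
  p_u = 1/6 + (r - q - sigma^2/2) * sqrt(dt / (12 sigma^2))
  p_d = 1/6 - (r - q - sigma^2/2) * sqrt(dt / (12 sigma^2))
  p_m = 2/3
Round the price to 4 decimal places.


Answer: Price = V(0,0) = 0.0802

Derivation:
dt = T/N = 0.083333; dx = sigma*sqrt(3*dt) = 0.235000
u = exp(dx) = 1.264909; d = 1/u = 0.790571
p_u = 0.149566, p_m = 0.666667, p_d = 0.183768
Discount per step: exp(-r*dt) = 0.998834
Stock lattice S(k, j) with j the centered position index:
  k=0: S(0,+0) = 1.0100
  k=1: S(1,-1) = 0.7985; S(1,+0) = 1.0100; S(1,+1) = 1.2776
  k=2: S(2,-2) = 0.6313; S(2,-1) = 0.7985; S(2,+0) = 1.0100; S(2,+1) = 1.2776; S(2,+2) = 1.6160
  k=3: S(3,-3) = 0.4990; S(3,-2) = 0.6313; S(3,-1) = 0.7985; S(3,+0) = 1.0100; S(3,+1) = 1.2776; S(3,+2) = 1.6160; S(3,+3) = 2.0441
Terminal payoffs V(N, j) = max(K - S_T, 0):
  V(3,-3) = 0.500950; V(3,-2) = 0.368748; V(3,-1) = 0.201523; V(3,+0) = 0.000000; V(3,+1) = 0.000000; V(3,+2) = 0.000000; V(3,+3) = 0.000000
Backward induction: V(k, j) = exp(-r*dt) * [p_u * V(k+1, j+1) + p_m * V(k+1, j) + p_d * V(k+1, j-1)]
  V(2,-2) = exp(-r*dt) * [p_u*0.201523 + p_m*0.368748 + p_d*0.500950] = 0.367602
  V(2,-1) = exp(-r*dt) * [p_u*0.000000 + p_m*0.201523 + p_d*0.368748] = 0.201877
  V(2,+0) = exp(-r*dt) * [p_u*0.000000 + p_m*0.000000 + p_d*0.201523] = 0.036990
  V(2,+1) = exp(-r*dt) * [p_u*0.000000 + p_m*0.000000 + p_d*0.000000] = 0.000000
  V(2,+2) = exp(-r*dt) * [p_u*0.000000 + p_m*0.000000 + p_d*0.000000] = 0.000000
  V(1,-1) = exp(-r*dt) * [p_u*0.036990 + p_m*0.201877 + p_d*0.367602] = 0.207429
  V(1,+0) = exp(-r*dt) * [p_u*0.000000 + p_m*0.036990 + p_d*0.201877] = 0.061687
  V(1,+1) = exp(-r*dt) * [p_u*0.000000 + p_m*0.000000 + p_d*0.036990] = 0.006790
  V(0,+0) = exp(-r*dt) * [p_u*0.006790 + p_m*0.061687 + p_d*0.207429] = 0.080165


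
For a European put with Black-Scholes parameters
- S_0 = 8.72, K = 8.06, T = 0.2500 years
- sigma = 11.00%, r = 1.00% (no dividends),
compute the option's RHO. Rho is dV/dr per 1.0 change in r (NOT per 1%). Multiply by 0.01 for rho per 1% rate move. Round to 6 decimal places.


d1 = 1.5039669346; d2 = 1.4489669346
phi(d1) = 0.1287481893; exp(-qT) = 1.0000000000; exp(-rT) = 0.9975031224
N(-d2) = 0.0736734084
Rho = -K*T*exp(-rT)*N(-d2) = -8.0600 * 0.2500 * 0.9975031224 * 0.0736734084 = -0.148081

Answer: Rho = -0.148081


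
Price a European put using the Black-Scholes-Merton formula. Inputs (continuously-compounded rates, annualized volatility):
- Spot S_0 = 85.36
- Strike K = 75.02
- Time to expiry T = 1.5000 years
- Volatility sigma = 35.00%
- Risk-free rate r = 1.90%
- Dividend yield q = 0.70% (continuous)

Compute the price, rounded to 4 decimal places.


Answer: Price = 8.3418

Derivation:
d1 = (ln(S/K) + (r - q + 0.5*sigma^2) * T) / (sigma * sqrt(T)) = 0.55754554
d2 = d1 - sigma * sqrt(T) = 0.12888483
exp(-rT) = 0.97190229; exp(-qT) = 0.98955493
P = K * exp(-rT) * N(-d2) - S_0 * exp(-qT) * N(-d1)
N(-d1) = 0.28857738; N(-d2) = 0.44872439
P = 75.0200 * 0.97190229 * 0.44872439 - 85.3600 * 0.98955493 * 0.28857738 = 8.3418


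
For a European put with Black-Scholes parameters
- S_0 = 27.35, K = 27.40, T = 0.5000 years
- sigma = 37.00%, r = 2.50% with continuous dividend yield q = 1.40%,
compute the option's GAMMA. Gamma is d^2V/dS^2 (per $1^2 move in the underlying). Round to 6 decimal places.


Answer: Gamma = 0.054786

Derivation:
d1 = 0.1448556610; d2 = -0.1167738480
phi(d1) = 0.3947786249; exp(-qT) = 0.9930244429; exp(-rT) = 0.9875778005
Gamma = exp(-qT) * phi(d1) / (S * sigma * sqrt(T)) = 0.9930244429 * 0.3947786249 / (27.3500 * 0.3700 * 0.7071067812) = 0.054786


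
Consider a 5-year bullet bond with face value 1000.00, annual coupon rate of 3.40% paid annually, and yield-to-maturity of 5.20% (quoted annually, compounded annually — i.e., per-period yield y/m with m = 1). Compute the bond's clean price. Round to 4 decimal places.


Coupon per period c = face * coupon_rate / m = 34.000000
Periods per year m = 1; per-period yield y/m = 0.052000
Number of cashflows N = 5
Cashflows (t years, CF_t, discount factor 1/(1+y/m)^(m*t), PV):
  t = 1.0000: CF_t = 34.000000, DF = 0.950570, PV = 32.319392
  t = 2.0000: CF_t = 34.000000, DF = 0.903584, PV = 30.721855
  t = 3.0000: CF_t = 34.000000, DF = 0.858920, PV = 29.203284
  t = 4.0000: CF_t = 34.000000, DF = 0.816464, PV = 27.759776
  t = 5.0000: CF_t = 1034.000000, DF = 0.776106, PV = 802.494084
Price P = sum_t PV_t = 922.498392

Answer: Price = 922.4984


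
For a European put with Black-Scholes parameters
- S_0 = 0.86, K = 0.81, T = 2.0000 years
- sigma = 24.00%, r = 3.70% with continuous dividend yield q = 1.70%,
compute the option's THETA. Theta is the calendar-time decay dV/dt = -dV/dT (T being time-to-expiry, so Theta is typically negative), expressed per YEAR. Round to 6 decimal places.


Answer: Theta = -0.017271

Derivation:
d1 = 0.4640333497; d2 = 0.1246220948
phi(d1) = 0.3582221308; exp(-qT) = 0.9665715046; exp(-rT) = 0.9286716938
Theta = -S*exp(-qT)*phi(d1)*sigma/(2*sqrt(T)) + r*K*exp(-rT)*N(-d2) - q*S*exp(-qT)*N(-d1)
N(-d1) = 0.3213119261; N(-d2) = 0.4504113678; sqrt(T) = 1.4142135624
Term 1 = -0.8600 * 0.9665715046 * 0.3582221308 * 0.2400 / (2 * 1.4142135624) = -0.0252668499
Term 2 = 0.0370 * 0.8100 * 0.9286716938 * 0.4504113678 = 0.0125359801
Term 3 = -0.0170 * 0.8600 * 0.9665715046 * 0.3213119261 = -0.0045405473
Theta = -0.0252668499 + (0.0125359801) + (-0.0045405473) = -0.017271


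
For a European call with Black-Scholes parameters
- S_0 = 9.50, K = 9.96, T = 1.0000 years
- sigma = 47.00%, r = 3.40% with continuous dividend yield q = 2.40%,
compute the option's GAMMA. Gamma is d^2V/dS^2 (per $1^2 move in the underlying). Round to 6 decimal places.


d1 = 0.1556696319; d2 = -0.3143303681
phi(d1) = 0.3941376559; exp(-qT) = 0.9762857098; exp(-rT) = 0.9665715046
Gamma = exp(-qT) * phi(d1) / (S * sigma * sqrt(T)) = 0.9762857098 * 0.3941376559 / (9.5000 * 0.4700 * 1.0000000000) = 0.086179

Answer: Gamma = 0.086179


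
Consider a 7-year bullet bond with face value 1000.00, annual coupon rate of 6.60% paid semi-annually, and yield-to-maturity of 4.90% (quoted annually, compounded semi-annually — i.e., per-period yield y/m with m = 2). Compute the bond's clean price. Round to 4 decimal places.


Answer: Price = 1099.7178

Derivation:
Coupon per period c = face * coupon_rate / m = 33.000000
Periods per year m = 2; per-period yield y/m = 0.024500
Number of cashflows N = 14
Cashflows (t years, CF_t, discount factor 1/(1+y/m)^(m*t), PV):
  t = 0.5000: CF_t = 33.000000, DF = 0.976086, PV = 32.210835
  t = 1.0000: CF_t = 33.000000, DF = 0.952744, PV = 31.440541
  t = 1.5000: CF_t = 33.000000, DF = 0.929960, PV = 30.688669
  t = 2.0000: CF_t = 33.000000, DF = 0.907721, PV = 29.954777
  t = 2.5000: CF_t = 33.000000, DF = 0.886013, PV = 29.238435
  t = 3.0000: CF_t = 33.000000, DF = 0.864825, PV = 28.539224
  t = 3.5000: CF_t = 33.000000, DF = 0.844143, PV = 27.856734
  t = 4.0000: CF_t = 33.000000, DF = 0.823957, PV = 27.190565
  t = 4.5000: CF_t = 33.000000, DF = 0.804252, PV = 26.540327
  t = 5.0000: CF_t = 33.000000, DF = 0.785019, PV = 25.905639
  t = 5.5000: CF_t = 33.000000, DF = 0.766246, PV = 25.286129
  t = 6.0000: CF_t = 33.000000, DF = 0.747922, PV = 24.681434
  t = 6.5000: CF_t = 33.000000, DF = 0.730036, PV = 24.091200
  t = 7.0000: CF_t = 1033.000000, DF = 0.712578, PV = 736.093263
Price P = sum_t PV_t = 1099.717773


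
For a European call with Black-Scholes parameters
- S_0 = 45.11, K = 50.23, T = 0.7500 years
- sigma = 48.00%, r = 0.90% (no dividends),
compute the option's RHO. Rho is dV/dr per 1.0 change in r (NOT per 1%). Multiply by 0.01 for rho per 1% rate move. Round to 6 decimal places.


d1 = -0.0345411979; d2 = -0.4502333917
phi(d1) = 0.3987043635; exp(-qT) = 1.0000000000; exp(-rT) = 0.9932727301
N(d2) = 0.3262710807
Rho = K*T*exp(-rT)*N(d2) = 50.2300 * 0.7500 * 0.9932727301 * 0.3262710807 = 12.208759

Answer: Rho = 12.208759


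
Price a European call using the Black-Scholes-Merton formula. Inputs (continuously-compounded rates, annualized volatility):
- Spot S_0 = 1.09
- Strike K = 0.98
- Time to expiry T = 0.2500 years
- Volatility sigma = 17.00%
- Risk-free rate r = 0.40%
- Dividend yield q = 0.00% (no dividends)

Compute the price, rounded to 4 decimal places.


d1 = (ln(S/K) + (r - q + 0.5*sigma^2) * T) / (sigma * sqrt(T)) = 1.30579887
d2 = d1 - sigma * sqrt(T) = 1.22079887
exp(-rT) = 0.99900050; exp(-qT) = 1.00000000
C = S_0 * exp(-qT) * N(d1) - K * exp(-rT) * N(d2)
N(d1) = 0.90418952; N(d2) = 0.88891891
C = 1.0900 * 1.00000000 * 0.90418952 - 0.9800 * 0.99900050 * 0.88891891 = 0.1153

Answer: Price = 0.1153


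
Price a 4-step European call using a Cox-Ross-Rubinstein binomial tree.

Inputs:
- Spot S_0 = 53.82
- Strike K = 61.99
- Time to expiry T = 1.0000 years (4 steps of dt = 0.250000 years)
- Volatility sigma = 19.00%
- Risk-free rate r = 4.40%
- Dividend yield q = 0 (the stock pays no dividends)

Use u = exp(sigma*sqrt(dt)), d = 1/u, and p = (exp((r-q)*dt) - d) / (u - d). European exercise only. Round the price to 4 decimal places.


Answer: Price = V(0,0) = 2.1451

Derivation:
dt = T/N = 0.250000
u = exp(sigma*sqrt(dt)) = 1.099659; d = 1/u = 0.909373
p = (exp((r-q)*dt) - d) / (u - d) = 0.534395
Discount per step: exp(-r*dt) = 0.989060
Stock lattice S(k, i) with i counting down-moves:
  k=0: S(0,0) = 53.8200
  k=1: S(1,0) = 59.1836; S(1,1) = 48.9425
  k=2: S(2,0) = 65.0818; S(2,1) = 53.8200; S(2,2) = 44.5069
  k=3: S(3,0) = 71.5678; S(3,1) = 59.1836; S(3,2) = 48.9425; S(3,3) = 40.4734
  k=4: S(4,0) = 78.7002; S(4,1) = 65.0818; S(4,2) = 53.8200; S(4,3) = 44.5069; S(4,4) = 36.8054
Terminal payoffs V(N, i) = max(S_T - K, 0):
  V(4,0) = 16.710157; V(4,1) = 3.091813; V(4,2) = 0.000000; V(4,3) = 0.000000; V(4,4) = 0.000000
Backward induction: V(k, i) = exp(-r*dt) * [p * V(k+1, i) + (1-p) * V(k+1, i+1)].
  V(3,0) = exp(-r*dt) * [p*16.710157 + (1-p)*3.091813] = 10.255946
  V(3,1) = exp(-r*dt) * [p*3.091813 + (1-p)*0.000000] = 1.634174
  V(3,2) = exp(-r*dt) * [p*0.000000 + (1-p)*0.000000] = 0.000000
  V(3,3) = exp(-r*dt) * [p*0.000000 + (1-p)*0.000000] = 0.000000
  V(2,0) = exp(-r*dt) * [p*10.255946 + (1-p)*1.634174] = 6.173321
  V(2,1) = exp(-r*dt) * [p*1.634174 + (1-p)*0.000000] = 0.863740
  V(2,2) = exp(-r*dt) * [p*0.000000 + (1-p)*0.000000] = 0.000000
  V(1,0) = exp(-r*dt) * [p*6.173321 + (1-p)*0.863740] = 3.660663
  V(1,1) = exp(-r*dt) * [p*0.863740 + (1-p)*0.000000] = 0.456529
  V(0,0) = exp(-r*dt) * [p*3.660663 + (1-p)*0.456529] = 2.145075


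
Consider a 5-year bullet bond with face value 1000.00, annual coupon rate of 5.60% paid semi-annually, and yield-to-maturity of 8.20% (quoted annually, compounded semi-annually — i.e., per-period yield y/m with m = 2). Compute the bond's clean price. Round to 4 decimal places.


Coupon per period c = face * coupon_rate / m = 28.000000
Periods per year m = 2; per-period yield y/m = 0.041000
Number of cashflows N = 10
Cashflows (t years, CF_t, discount factor 1/(1+y/m)^(m*t), PV):
  t = 0.5000: CF_t = 28.000000, DF = 0.960615, PV = 26.897214
  t = 1.0000: CF_t = 28.000000, DF = 0.922781, PV = 25.837862
  t = 1.5000: CF_t = 28.000000, DF = 0.886437, PV = 24.820232
  t = 2.0000: CF_t = 28.000000, DF = 0.851524, PV = 23.842682
  t = 2.5000: CF_t = 28.000000, DF = 0.817987, PV = 22.903633
  t = 3.0000: CF_t = 28.000000, DF = 0.785770, PV = 22.001569
  t = 3.5000: CF_t = 28.000000, DF = 0.754823, PV = 21.135033
  t = 4.0000: CF_t = 28.000000, DF = 0.725094, PV = 20.302625
  t = 4.5000: CF_t = 28.000000, DF = 0.696536, PV = 19.503002
  t = 5.0000: CF_t = 1028.000000, DF = 0.669103, PV = 687.837453
Price P = sum_t PV_t = 895.081306

Answer: Price = 895.0813


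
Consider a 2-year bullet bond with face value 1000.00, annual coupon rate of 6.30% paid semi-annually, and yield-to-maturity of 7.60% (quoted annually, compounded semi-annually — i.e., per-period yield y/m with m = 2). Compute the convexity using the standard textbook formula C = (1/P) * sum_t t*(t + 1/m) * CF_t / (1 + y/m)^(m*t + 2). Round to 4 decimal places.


Coupon per period c = face * coupon_rate / m = 31.500000
Periods per year m = 2; per-period yield y/m = 0.038000
Number of cashflows N = 4
Cashflows (t years, CF_t, discount factor 1/(1+y/m)^(m*t), PV):
  t = 0.5000: CF_t = 31.500000, DF = 0.963391, PV = 30.346821
  t = 1.0000: CF_t = 31.500000, DF = 0.928122, PV = 29.235858
  t = 1.5000: CF_t = 31.500000, DF = 0.894145, PV = 28.165567
  t = 2.0000: CF_t = 1031.500000, DF = 0.861411, PV = 888.545800
Price P = sum_t PV_t = 976.294045
Convexity numerator sum_t t*(t + 1/m) * CF_t / (1+y/m)^(m*t + 2):
  t = 0.5000: term = 14.082783
  t = 1.0000: term = 40.701686
  t = 1.5000: term = 78.423287
  t = 2.0000: term = 4123.396667
Convexity = (1/P) * sum = 4256.604423 / 976.294045 = 4.359961

Answer: Convexity = 4.3600


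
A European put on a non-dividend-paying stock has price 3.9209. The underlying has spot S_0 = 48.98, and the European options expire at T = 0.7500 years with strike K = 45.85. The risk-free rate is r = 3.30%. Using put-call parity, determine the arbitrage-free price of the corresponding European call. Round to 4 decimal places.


Put-call parity: C - P = S_0 * exp(-qT) - K * exp(-rT).
S_0 * exp(-qT) = 48.9800 * 1.00000000 = 48.98000000
K * exp(-rT) = 45.8500 * 0.97555377 = 44.72914035
C = P + S*exp(-qT) - K*exp(-rT)
C = 3.9209 + 48.98000000 - 44.72914035 = 8.1718

Answer: Call price = 8.1718


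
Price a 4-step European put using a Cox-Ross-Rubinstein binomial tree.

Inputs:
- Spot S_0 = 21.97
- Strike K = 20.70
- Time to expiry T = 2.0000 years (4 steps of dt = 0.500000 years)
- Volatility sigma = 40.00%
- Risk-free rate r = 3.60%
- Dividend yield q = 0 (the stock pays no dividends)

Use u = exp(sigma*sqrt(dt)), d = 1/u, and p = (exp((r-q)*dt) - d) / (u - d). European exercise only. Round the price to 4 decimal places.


dt = T/N = 0.500000
u = exp(sigma*sqrt(dt)) = 1.326896; d = 1/u = 0.753638
p = (exp((r-q)*dt) - d) / (u - d) = 0.461441
Discount per step: exp(-r*dt) = 0.982161
Stock lattice S(k, i) with i counting down-moves:
  k=0: S(0,0) = 21.9700
  k=1: S(1,0) = 29.1519; S(1,1) = 16.5574
  k=2: S(2,0) = 38.6816; S(2,1) = 21.9700; S(2,2) = 12.4783
  k=3: S(3,0) = 51.3264; S(3,1) = 29.1519; S(3,2) = 16.5574; S(3,3) = 9.4041
  k=4: S(4,0) = 68.1049; S(4,1) = 38.6816; S(4,2) = 21.9700; S(4,3) = 12.4783; S(4,4) = 7.0873
Terminal payoffs V(N, i) = max(K - S_T, 0):
  V(4,0) = 0.000000; V(4,1) = 0.000000; V(4,2) = 0.000000; V(4,3) = 8.221683; V(4,4) = 13.612682
Backward induction: V(k, i) = exp(-r*dt) * [p * V(k+1, i) + (1-p) * V(k+1, i+1)].
  V(3,0) = exp(-r*dt) * [p*0.000000 + (1-p)*0.000000] = 0.000000
  V(3,1) = exp(-r*dt) * [p*0.000000 + (1-p)*0.000000] = 0.000000
  V(3,2) = exp(-r*dt) * [p*0.000000 + (1-p)*8.221683] = 4.348875
  V(3,3) = exp(-r*dt) * [p*8.221683 + (1-p)*13.612682] = 10.926596
  V(2,0) = exp(-r*dt) * [p*0.000000 + (1-p)*0.000000] = 0.000000
  V(2,1) = exp(-r*dt) * [p*0.000000 + (1-p)*4.348875] = 2.300346
  V(2,2) = exp(-r*dt) * [p*4.348875 + (1-p)*10.926596] = 7.750594
  V(1,0) = exp(-r*dt) * [p*0.000000 + (1-p)*2.300346] = 1.216772
  V(1,1) = exp(-r*dt) * [p*2.300346 + (1-p)*7.750594] = 5.142229
  V(0,0) = exp(-r*dt) * [p*1.216772 + (1-p)*5.142229] = 3.271444

Answer: Price = V(0,0) = 3.2714


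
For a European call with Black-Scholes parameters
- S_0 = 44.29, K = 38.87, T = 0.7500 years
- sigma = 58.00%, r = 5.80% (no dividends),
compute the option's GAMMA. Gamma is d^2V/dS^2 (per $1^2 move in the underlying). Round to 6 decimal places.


Answer: Gamma = 0.015000

Derivation:
d1 = 0.5976295442; d2 = 0.0953348100
phi(d1) = 0.3336979391; exp(-qT) = 1.0000000000; exp(-rT) = 0.9574325541
Gamma = exp(-qT) * phi(d1) / (S * sigma * sqrt(T)) = 1.0000000000 * 0.3336979391 / (44.2900 * 0.5800 * 0.8660254038) = 0.015000


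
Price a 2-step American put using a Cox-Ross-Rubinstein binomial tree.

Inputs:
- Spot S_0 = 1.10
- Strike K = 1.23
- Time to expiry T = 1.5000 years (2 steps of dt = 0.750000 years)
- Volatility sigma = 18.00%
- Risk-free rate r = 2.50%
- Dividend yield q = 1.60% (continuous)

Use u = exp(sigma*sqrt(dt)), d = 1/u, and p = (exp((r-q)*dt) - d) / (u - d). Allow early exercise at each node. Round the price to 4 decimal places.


dt = T/N = 0.750000
u = exp(sigma*sqrt(dt)) = 1.168691; d = 1/u = 0.855658
p = (exp((r-q)*dt) - d) / (u - d) = 0.482744
Discount per step: exp(-r*dt) = 0.981425
Stock lattice S(k, i) with i counting down-moves:
  k=0: S(0,0) = 1.1000
  k=1: S(1,0) = 1.2856; S(1,1) = 0.9412
  k=2: S(2,0) = 1.5024; S(2,1) = 1.1000; S(2,2) = 0.8054
Terminal payoffs V(N, i) = max(K - S_T, 0):
  V(2,0) = 0.000000; V(2,1) = 0.130000; V(2,2) = 0.424634
Backward induction: V(k, i) = exp(-r*dt) * [p * V(k+1, i) + (1-p) * V(k+1, i+1)]; then take max(V_cont, immediate exercise) for American.
  V(1,0) = exp(-r*dt) * [p*0.000000 + (1-p)*0.130000] = 0.065994; exercise = 0.000000; V(1,0) = max -> 0.065994
  V(1,1) = exp(-r*dt) * [p*0.130000 + (1-p)*0.424634] = 0.277156; exercise = 0.288776; V(1,1) = max -> 0.288776
  V(0,0) = exp(-r*dt) * [p*0.065994 + (1-p)*0.288776] = 0.177863; exercise = 0.130000; V(0,0) = max -> 0.177863

Answer: Price = V(0,0) = 0.1779


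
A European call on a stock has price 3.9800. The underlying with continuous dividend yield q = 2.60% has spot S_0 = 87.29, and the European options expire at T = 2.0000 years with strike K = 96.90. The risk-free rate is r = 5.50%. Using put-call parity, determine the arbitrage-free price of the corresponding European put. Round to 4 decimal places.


Put-call parity: C - P = S_0 * exp(-qT) - K * exp(-rT).
S_0 * exp(-qT) = 87.2900 * 0.94932887 = 82.86691679
K * exp(-rT) = 96.9000 * 0.89583414 = 86.80632771
P = C - S*exp(-qT) + K*exp(-rT)
P = 3.9800 - 82.86691679 + 86.80632771 = 7.9194

Answer: Put price = 7.9194


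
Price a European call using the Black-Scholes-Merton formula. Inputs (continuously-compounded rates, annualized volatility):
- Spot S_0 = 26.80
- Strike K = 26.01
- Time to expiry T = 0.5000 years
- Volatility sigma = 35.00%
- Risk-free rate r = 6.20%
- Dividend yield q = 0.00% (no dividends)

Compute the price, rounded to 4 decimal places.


Answer: Price = 3.4301

Derivation:
d1 = (ln(S/K) + (r - q + 0.5*sigma^2) * T) / (sigma * sqrt(T)) = 0.36990092
d2 = d1 - sigma * sqrt(T) = 0.12241355
exp(-rT) = 0.96947557; exp(-qT) = 1.00000000
C = S_0 * exp(-qT) * N(d1) - K * exp(-rT) * N(d2)
N(d1) = 0.64427184; N(d2) = 0.54871425
C = 26.8000 * 1.00000000 * 0.64427184 - 26.0100 * 0.96947557 * 0.54871425 = 3.4301


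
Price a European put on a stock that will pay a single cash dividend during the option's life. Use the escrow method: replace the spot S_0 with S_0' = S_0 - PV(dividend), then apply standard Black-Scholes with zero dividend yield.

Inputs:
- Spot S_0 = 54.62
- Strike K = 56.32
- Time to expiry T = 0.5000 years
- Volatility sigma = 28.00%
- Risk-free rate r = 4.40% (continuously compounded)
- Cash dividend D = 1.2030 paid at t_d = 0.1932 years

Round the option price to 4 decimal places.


Answer: Price = 5.1638

Derivation:
PV(D) = D * exp(-r * t_d) = 1.2030 * 0.99153523 = 1.19281688
S_0' = S_0 - PV(D) = 54.6200 - 1.19281688 = 53.42718312
d1 = (ln(S_0'/K) + (r + sigma^2/2)*T) / (sigma*sqrt(T)) = -0.05621523
d2 = d1 - sigma*sqrt(T) = -0.25420513
exp(-rT) = 0.97824024
N(-d1) = 0.52241483; N(-d2) = 0.60033146
P = K * exp(-rT) * N(-d2) - S_0' * N(-d1) = 56.3200 * 0.97824024 * 0.60033146 - 53.42718312 * 0.52241483 = 5.1638


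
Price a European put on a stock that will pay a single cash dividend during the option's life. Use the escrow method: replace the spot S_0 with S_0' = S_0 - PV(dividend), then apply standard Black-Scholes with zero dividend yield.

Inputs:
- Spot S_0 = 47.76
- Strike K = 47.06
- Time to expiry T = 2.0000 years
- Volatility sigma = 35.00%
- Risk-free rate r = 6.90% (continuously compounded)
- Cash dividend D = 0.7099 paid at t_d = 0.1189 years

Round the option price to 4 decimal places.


PV(D) = D * exp(-r * t_d) = 0.7099 * 0.99182946 = 0.70409973
S_0' = S_0 - PV(D) = 47.7600 - 0.70409973 = 47.05590027
d1 = (ln(S_0'/K) + (r + sigma^2/2)*T) / (sigma*sqrt(T)) = 0.52611346
d2 = d1 - sigma*sqrt(T) = 0.03113872
exp(-rT) = 0.87109869
N(-d1) = 0.29940469; N(-d2) = 0.48757946
P = K * exp(-rT) * N(-d2) - S_0' * N(-d1) = 47.0600 * 0.87109869 * 0.48757946 - 47.05590027 * 0.29940469 = 5.8990

Answer: Price = 5.8990


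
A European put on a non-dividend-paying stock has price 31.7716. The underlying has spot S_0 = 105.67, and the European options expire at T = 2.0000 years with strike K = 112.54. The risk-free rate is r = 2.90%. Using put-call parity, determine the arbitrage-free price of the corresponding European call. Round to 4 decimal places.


Put-call parity: C - P = S_0 * exp(-qT) - K * exp(-rT).
S_0 * exp(-qT) = 105.6700 * 1.00000000 = 105.67000000
K * exp(-rT) = 112.5400 * 0.94364995 = 106.19836508
C = P + S*exp(-qT) - K*exp(-rT)
C = 31.7716 + 105.67000000 - 106.19836508 = 31.2432

Answer: Call price = 31.2432


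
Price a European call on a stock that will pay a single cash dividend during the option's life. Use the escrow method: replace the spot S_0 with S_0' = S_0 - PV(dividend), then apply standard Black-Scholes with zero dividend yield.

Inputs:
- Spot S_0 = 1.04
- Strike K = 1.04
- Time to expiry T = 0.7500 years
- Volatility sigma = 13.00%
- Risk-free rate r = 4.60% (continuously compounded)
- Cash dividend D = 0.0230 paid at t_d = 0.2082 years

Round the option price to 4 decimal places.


PV(D) = D * exp(-r * t_d) = 0.0230 * 0.99046852 = 0.02278078
S_0' = S_0 - PV(D) = 1.0400 - 0.02278078 = 1.01721922
d1 = (ln(S_0'/K) + (r + sigma^2/2)*T) / (sigma*sqrt(T)) = 0.16600544
d2 = d1 - sigma*sqrt(T) = 0.05342213
exp(-rT) = 0.96608834
N(d1) = 0.56592366; N(d2) = 0.52130222
C = S_0' * N(d1) - K * exp(-rT) * N(d2) = 1.01721922 * 0.56592366 - 1.0400 * 0.96608834 * 0.52130222 = 0.0519

Answer: Price = 0.0519


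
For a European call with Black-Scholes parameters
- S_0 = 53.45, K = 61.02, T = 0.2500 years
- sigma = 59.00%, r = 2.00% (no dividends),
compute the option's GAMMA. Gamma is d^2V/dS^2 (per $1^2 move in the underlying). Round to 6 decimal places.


d1 = -0.2845509892; d2 = -0.5795509892
phi(d1) = 0.3831138153; exp(-qT) = 1.0000000000; exp(-rT) = 0.9950124792
Gamma = exp(-qT) * phi(d1) / (S * sigma * sqrt(T)) = 1.0000000000 * 0.3831138153 / (53.4500 * 0.5900 * 0.5000000000) = 0.024297

Answer: Gamma = 0.024297


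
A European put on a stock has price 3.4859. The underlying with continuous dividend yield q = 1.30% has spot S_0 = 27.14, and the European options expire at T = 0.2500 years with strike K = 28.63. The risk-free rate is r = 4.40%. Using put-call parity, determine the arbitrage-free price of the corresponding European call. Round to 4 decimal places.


Answer: Call price = 2.2210

Derivation:
Put-call parity: C - P = S_0 * exp(-qT) - K * exp(-rT).
S_0 * exp(-qT) = 27.1400 * 0.99675528 = 27.05193818
K * exp(-rT) = 28.6300 * 0.98906028 = 28.31679578
C = P + S*exp(-qT) - K*exp(-rT)
C = 3.4859 + 27.05193818 - 28.31679578 = 2.2210


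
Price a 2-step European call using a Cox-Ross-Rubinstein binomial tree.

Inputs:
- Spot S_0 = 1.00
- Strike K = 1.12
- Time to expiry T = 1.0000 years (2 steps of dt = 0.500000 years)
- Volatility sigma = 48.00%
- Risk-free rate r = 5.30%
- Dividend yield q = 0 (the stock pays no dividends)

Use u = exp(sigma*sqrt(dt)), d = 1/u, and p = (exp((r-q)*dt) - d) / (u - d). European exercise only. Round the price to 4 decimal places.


dt = T/N = 0.500000
u = exp(sigma*sqrt(dt)) = 1.404121; d = 1/u = 0.712189
p = (exp((r-q)*dt) - d) / (u - d) = 0.454763
Discount per step: exp(-r*dt) = 0.973848
Stock lattice S(k, i) with i counting down-moves:
  k=0: S(0,0) = 1.0000
  k=1: S(1,0) = 1.4041; S(1,1) = 0.7122
  k=2: S(2,0) = 1.9716; S(2,1) = 1.0000; S(2,2) = 0.5072
Terminal payoffs V(N, i) = max(S_T - K, 0):
  V(2,0) = 0.851555; V(2,1) = 0.000000; V(2,2) = 0.000000
Backward induction: V(k, i) = exp(-r*dt) * [p * V(k+1, i) + (1-p) * V(k+1, i+1)].
  V(1,0) = exp(-r*dt) * [p*0.851555 + (1-p)*0.000000] = 0.377128
  V(1,1) = exp(-r*dt) * [p*0.000000 + (1-p)*0.000000] = 0.000000
  V(0,0) = exp(-r*dt) * [p*0.377128 + (1-p)*0.000000] = 0.167019

Answer: Price = V(0,0) = 0.1670


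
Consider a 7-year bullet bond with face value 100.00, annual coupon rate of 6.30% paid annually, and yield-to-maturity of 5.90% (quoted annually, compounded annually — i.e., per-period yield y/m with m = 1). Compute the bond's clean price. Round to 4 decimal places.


Answer: Price = 102.2409

Derivation:
Coupon per period c = face * coupon_rate / m = 6.300000
Periods per year m = 1; per-period yield y/m = 0.059000
Number of cashflows N = 7
Cashflows (t years, CF_t, discount factor 1/(1+y/m)^(m*t), PV):
  t = 1.0000: CF_t = 6.300000, DF = 0.944287, PV = 5.949008
  t = 2.0000: CF_t = 6.300000, DF = 0.891678, PV = 5.617572
  t = 3.0000: CF_t = 6.300000, DF = 0.842000, PV = 5.304600
  t = 4.0000: CF_t = 6.300000, DF = 0.795090, PV = 5.009065
  t = 5.0000: CF_t = 6.300000, DF = 0.750793, PV = 4.729996
  t = 6.0000: CF_t = 6.300000, DF = 0.708964, PV = 4.466474
  t = 7.0000: CF_t = 106.300000, DF = 0.669466, PV = 71.164195
Price P = sum_t PV_t = 102.240911


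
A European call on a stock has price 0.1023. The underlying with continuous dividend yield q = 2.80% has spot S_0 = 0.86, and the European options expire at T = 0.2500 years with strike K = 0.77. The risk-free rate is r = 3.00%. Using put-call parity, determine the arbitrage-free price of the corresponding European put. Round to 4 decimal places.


Put-call parity: C - P = S_0 * exp(-qT) - K * exp(-rT).
S_0 * exp(-qT) = 0.8600 * 0.99302444 = 0.85400102
K * exp(-rT) = 0.7700 * 0.99252805 = 0.76424660
P = C - S*exp(-qT) + K*exp(-rT)
P = 0.1023 - 0.85400102 + 0.76424660 = 0.0125

Answer: Put price = 0.0125


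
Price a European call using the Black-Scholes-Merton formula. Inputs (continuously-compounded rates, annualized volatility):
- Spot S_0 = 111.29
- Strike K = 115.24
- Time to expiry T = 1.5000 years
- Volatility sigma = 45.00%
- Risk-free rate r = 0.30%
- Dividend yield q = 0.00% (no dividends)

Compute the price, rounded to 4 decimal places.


Answer: Price = 22.8559

Derivation:
d1 = (ln(S/K) + (r - q + 0.5*sigma^2) * T) / (sigma * sqrt(T)) = 0.22044953
d2 = d1 - sigma * sqrt(T) = -0.33068566
exp(-rT) = 0.99551011; exp(-qT) = 1.00000000
C = S_0 * exp(-qT) * N(d1) - K * exp(-rT) * N(d2)
N(d1) = 0.58723946; N(d2) = 0.37044097
C = 111.2900 * 1.00000000 * 0.58723946 - 115.2400 * 0.99551011 * 0.37044097 = 22.8559


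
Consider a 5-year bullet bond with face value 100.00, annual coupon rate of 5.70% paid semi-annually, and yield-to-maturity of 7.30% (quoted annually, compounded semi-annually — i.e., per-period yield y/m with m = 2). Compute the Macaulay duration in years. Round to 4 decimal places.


Answer: Macaulay duration = 4.3961 years

Derivation:
Coupon per period c = face * coupon_rate / m = 2.850000
Periods per year m = 2; per-period yield y/m = 0.036500
Number of cashflows N = 10
Cashflows (t years, CF_t, discount factor 1/(1+y/m)^(m*t), PV):
  t = 0.5000: CF_t = 2.850000, DF = 0.964785, PV = 2.749638
  t = 1.0000: CF_t = 2.850000, DF = 0.930811, PV = 2.652811
  t = 1.5000: CF_t = 2.850000, DF = 0.898033, PV = 2.559393
  t = 2.0000: CF_t = 2.850000, DF = 0.866409, PV = 2.469265
  t = 2.5000: CF_t = 2.850000, DF = 0.835898, PV = 2.382310
  t = 3.0000: CF_t = 2.850000, DF = 0.806462, PV = 2.298418
  t = 3.5000: CF_t = 2.850000, DF = 0.778063, PV = 2.217480
  t = 4.0000: CF_t = 2.850000, DF = 0.750664, PV = 2.139392
  t = 4.5000: CF_t = 2.850000, DF = 0.724230, PV = 2.064054
  t = 5.0000: CF_t = 102.850000, DF = 0.698726, PV = 71.863974
Price P = sum_t PV_t = 93.396735
Macaulay numerator sum_t t * PV_t:
  t * PV_t at t = 0.5000: 1.374819
  t * PV_t at t = 1.0000: 2.652811
  t * PV_t at t = 1.5000: 3.839089
  t * PV_t at t = 2.0000: 4.938529
  t * PV_t at t = 2.5000: 5.955776
  t * PV_t at t = 3.0000: 6.895254
  t * PV_t at t = 3.5000: 7.761180
  t * PV_t at t = 4.0000: 8.557569
  t * PV_t at t = 4.5000: 9.288244
  t * PV_t at t = 5.0000: 359.319872
Macaulay duration D = (sum_t t * PV_t) / P = 410.583143 / 93.396735 = 4.396119


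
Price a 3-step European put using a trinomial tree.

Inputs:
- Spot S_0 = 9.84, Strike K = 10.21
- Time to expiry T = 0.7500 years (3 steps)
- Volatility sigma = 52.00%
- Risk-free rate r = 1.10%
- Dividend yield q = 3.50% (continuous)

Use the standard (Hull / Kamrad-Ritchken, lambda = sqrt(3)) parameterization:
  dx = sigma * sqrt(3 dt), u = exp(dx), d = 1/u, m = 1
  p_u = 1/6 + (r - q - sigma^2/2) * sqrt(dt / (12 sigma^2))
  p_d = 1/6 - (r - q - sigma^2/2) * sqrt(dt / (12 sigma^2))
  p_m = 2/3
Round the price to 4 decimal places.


dt = T/N = 0.250000; dx = sigma*sqrt(3*dt) = 0.450333
u = exp(dx) = 1.568835; d = 1/u = 0.637416
p_u = 0.122477, p_m = 0.666667, p_d = 0.210856
Discount per step: exp(-r*dt) = 0.997254
Stock lattice S(k, j) with j the centered position index:
  k=0: S(0,+0) = 9.8400
  k=1: S(1,-1) = 6.2722; S(1,+0) = 9.8400; S(1,+1) = 15.4373
  k=2: S(2,-2) = 3.9980; S(2,-1) = 6.2722; S(2,+0) = 9.8400; S(2,+1) = 15.4373; S(2,+2) = 24.2186
  k=3: S(3,-3) = 2.5484; S(3,-2) = 3.9980; S(3,-1) = 6.2722; S(3,+0) = 9.8400; S(3,+1) = 15.4373; S(3,+2) = 24.2186; S(3,+3) = 37.9950
Terminal payoffs V(N, j) = max(K - S_T, 0):
  V(3,-3) = 7.661625; V(3,-2) = 6.212020; V(3,-1) = 3.937829; V(3,+0) = 0.370000; V(3,+1) = 0.000000; V(3,+2) = 0.000000; V(3,+3) = 0.000000
Backward induction: V(k, j) = exp(-r*dt) * [p_u * V(k+1, j+1) + p_m * V(k+1, j) + p_d * V(k+1, j-1)]
  V(2,-2) = exp(-r*dt) * [p_u*3.937829 + p_m*6.212020 + p_d*7.661625] = 6.222007
  V(2,-1) = exp(-r*dt) * [p_u*0.370000 + p_m*3.937829 + p_d*6.212020] = 3.969448
  V(2,+0) = exp(-r*dt) * [p_u*0.000000 + p_m*0.370000 + p_d*3.937829] = 1.074025
  V(2,+1) = exp(-r*dt) * [p_u*0.000000 + p_m*0.000000 + p_d*0.370000] = 0.077803
  V(2,+2) = exp(-r*dt) * [p_u*0.000000 + p_m*0.000000 + p_d*0.000000] = 0.000000
  V(1,-1) = exp(-r*dt) * [p_u*1.074025 + p_m*3.969448 + p_d*6.222007] = 4.078559
  V(1,+0) = exp(-r*dt) * [p_u*0.077803 + p_m*1.074025 + p_d*3.969448] = 1.558237
  V(1,+1) = exp(-r*dt) * [p_u*0.000000 + p_m*0.077803 + p_d*1.074025] = 0.277569
  V(0,+0) = exp(-r*dt) * [p_u*0.277569 + p_m*1.558237 + p_d*4.078559] = 1.927502

Answer: Price = V(0,0) = 1.9275


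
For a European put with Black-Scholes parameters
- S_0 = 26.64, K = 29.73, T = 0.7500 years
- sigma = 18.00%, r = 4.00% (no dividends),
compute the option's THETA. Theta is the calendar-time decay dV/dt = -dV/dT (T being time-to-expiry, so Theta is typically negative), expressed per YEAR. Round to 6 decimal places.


Answer: Theta = -0.171880

Derivation:
d1 = -0.4336079586; d2 = -0.5894925313
phi(d1) = 0.3631474009; exp(-qT) = 1.0000000000; exp(-rT) = 0.9704455335
Theta = -S*exp(-qT)*phi(d1)*sigma/(2*sqrt(T)) + r*K*exp(-rT)*N(-d2) - q*S*exp(-qT)*N(-d1)
N(-d1) = 0.6677134228; N(-d2) = 0.7222345396; sqrt(T) = 0.8660254038
Term 1 = -26.6400 * 1.0000000000 * 0.3631474009 * 0.1800 / (2 * 0.8660254038) = -1.0053772148
Term 2 = 0.0400 * 29.7300 * 0.9704455335 * 0.7222345396 = 0.8334975355
Term 3 = 0 (no dividend yield, q = 0)
Theta = -1.0053772148 + (0.8334975355) + (0.0000000000) = -0.171880


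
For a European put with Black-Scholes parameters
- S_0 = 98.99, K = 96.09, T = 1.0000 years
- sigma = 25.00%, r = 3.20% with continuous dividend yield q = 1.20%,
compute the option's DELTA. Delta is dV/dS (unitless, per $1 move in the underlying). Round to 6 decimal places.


d1 = 0.3239343306; d2 = 0.0739343306
phi(d1) = 0.3785507026; exp(-qT) = 0.9880717129; exp(-rT) = 0.9685065821
N(-d1) = 0.3729938761
Delta = -exp(-qT) * N(-d1) = -0.9880717129 * 0.3729938761 = -0.368545

Answer: Delta = -0.368545
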